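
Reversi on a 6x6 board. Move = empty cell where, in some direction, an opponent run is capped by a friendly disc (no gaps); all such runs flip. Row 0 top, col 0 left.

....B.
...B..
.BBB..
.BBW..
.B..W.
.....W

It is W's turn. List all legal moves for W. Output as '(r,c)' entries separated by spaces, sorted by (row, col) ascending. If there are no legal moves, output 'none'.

(0,2): no bracket -> illegal
(0,3): flips 2 -> legal
(0,5): no bracket -> illegal
(1,0): no bracket -> illegal
(1,1): flips 1 -> legal
(1,2): no bracket -> illegal
(1,4): no bracket -> illegal
(1,5): no bracket -> illegal
(2,0): no bracket -> illegal
(2,4): no bracket -> illegal
(3,0): flips 2 -> legal
(3,4): no bracket -> illegal
(4,0): no bracket -> illegal
(4,2): no bracket -> illegal
(4,3): no bracket -> illegal
(5,0): no bracket -> illegal
(5,1): no bracket -> illegal
(5,2): no bracket -> illegal

Answer: (0,3) (1,1) (3,0)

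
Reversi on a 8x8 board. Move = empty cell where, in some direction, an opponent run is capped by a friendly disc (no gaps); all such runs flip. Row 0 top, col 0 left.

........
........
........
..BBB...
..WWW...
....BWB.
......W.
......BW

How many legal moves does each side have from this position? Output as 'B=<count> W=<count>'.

-- B to move --
(3,1): no bracket -> illegal
(3,5): no bracket -> illegal
(4,1): no bracket -> illegal
(4,5): no bracket -> illegal
(4,6): no bracket -> illegal
(5,1): flips 1 -> legal
(5,2): flips 2 -> legal
(5,3): flips 1 -> legal
(5,7): no bracket -> illegal
(6,4): no bracket -> illegal
(6,5): no bracket -> illegal
(6,7): no bracket -> illegal
(7,5): no bracket -> illegal
B mobility = 3
-- W to move --
(2,1): flips 1 -> legal
(2,2): flips 2 -> legal
(2,3): flips 1 -> legal
(2,4): flips 2 -> legal
(2,5): flips 1 -> legal
(3,1): no bracket -> illegal
(3,5): no bracket -> illegal
(4,1): no bracket -> illegal
(4,5): no bracket -> illegal
(4,6): flips 1 -> legal
(4,7): no bracket -> illegal
(5,3): flips 1 -> legal
(5,7): flips 1 -> legal
(6,3): no bracket -> illegal
(6,4): flips 1 -> legal
(6,5): flips 1 -> legal
(6,7): no bracket -> illegal
(7,5): flips 1 -> legal
W mobility = 11

Answer: B=3 W=11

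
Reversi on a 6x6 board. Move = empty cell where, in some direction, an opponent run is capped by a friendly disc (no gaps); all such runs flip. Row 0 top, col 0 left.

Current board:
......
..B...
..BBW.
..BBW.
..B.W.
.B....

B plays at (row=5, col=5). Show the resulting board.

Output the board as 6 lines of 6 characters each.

Place B at (5,5); scan 8 dirs for brackets.
Dir NW: opp run (4,4) capped by B -> flip
Dir N: first cell '.' (not opp) -> no flip
Dir NE: edge -> no flip
Dir W: first cell '.' (not opp) -> no flip
Dir E: edge -> no flip
Dir SW: edge -> no flip
Dir S: edge -> no flip
Dir SE: edge -> no flip
All flips: (4,4)

Answer: ......
..B...
..BBW.
..BBW.
..B.B.
.B...B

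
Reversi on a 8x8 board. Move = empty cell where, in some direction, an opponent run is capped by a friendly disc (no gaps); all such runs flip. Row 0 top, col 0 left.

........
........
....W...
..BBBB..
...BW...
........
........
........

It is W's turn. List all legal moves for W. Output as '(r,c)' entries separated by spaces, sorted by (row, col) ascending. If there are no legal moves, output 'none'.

Answer: (2,2) (2,6) (4,2) (4,6)

Derivation:
(2,1): no bracket -> illegal
(2,2): flips 1 -> legal
(2,3): no bracket -> illegal
(2,5): no bracket -> illegal
(2,6): flips 1 -> legal
(3,1): no bracket -> illegal
(3,6): no bracket -> illegal
(4,1): no bracket -> illegal
(4,2): flips 2 -> legal
(4,5): no bracket -> illegal
(4,6): flips 1 -> legal
(5,2): no bracket -> illegal
(5,3): no bracket -> illegal
(5,4): no bracket -> illegal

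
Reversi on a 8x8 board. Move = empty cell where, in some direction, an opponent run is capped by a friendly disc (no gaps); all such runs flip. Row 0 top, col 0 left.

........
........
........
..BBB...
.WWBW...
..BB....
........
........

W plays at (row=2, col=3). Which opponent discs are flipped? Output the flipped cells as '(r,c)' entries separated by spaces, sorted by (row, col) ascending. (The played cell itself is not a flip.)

Answer: (3,2)

Derivation:
Dir NW: first cell '.' (not opp) -> no flip
Dir N: first cell '.' (not opp) -> no flip
Dir NE: first cell '.' (not opp) -> no flip
Dir W: first cell '.' (not opp) -> no flip
Dir E: first cell '.' (not opp) -> no flip
Dir SW: opp run (3,2) capped by W -> flip
Dir S: opp run (3,3) (4,3) (5,3), next='.' -> no flip
Dir SE: opp run (3,4), next='.' -> no flip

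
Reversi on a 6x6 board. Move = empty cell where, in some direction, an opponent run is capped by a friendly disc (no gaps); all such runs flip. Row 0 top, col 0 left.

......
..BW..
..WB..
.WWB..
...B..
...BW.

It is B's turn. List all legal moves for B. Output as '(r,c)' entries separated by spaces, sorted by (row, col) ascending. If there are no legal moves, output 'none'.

Answer: (0,3) (1,1) (1,4) (2,1) (3,0) (4,1) (4,2) (5,5)

Derivation:
(0,2): no bracket -> illegal
(0,3): flips 1 -> legal
(0,4): no bracket -> illegal
(1,1): flips 1 -> legal
(1,4): flips 1 -> legal
(2,0): no bracket -> illegal
(2,1): flips 2 -> legal
(2,4): no bracket -> illegal
(3,0): flips 2 -> legal
(4,0): no bracket -> illegal
(4,1): flips 1 -> legal
(4,2): flips 2 -> legal
(4,4): no bracket -> illegal
(4,5): no bracket -> illegal
(5,5): flips 1 -> legal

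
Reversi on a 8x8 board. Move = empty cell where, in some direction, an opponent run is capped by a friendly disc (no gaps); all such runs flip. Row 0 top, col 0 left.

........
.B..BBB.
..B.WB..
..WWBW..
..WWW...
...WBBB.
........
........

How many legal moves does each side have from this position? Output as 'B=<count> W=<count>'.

-- B to move --
(1,3): no bracket -> illegal
(2,1): flips 2 -> legal
(2,3): flips 1 -> legal
(2,6): no bracket -> illegal
(3,1): flips 2 -> legal
(3,6): flips 1 -> legal
(4,1): no bracket -> illegal
(4,5): flips 1 -> legal
(4,6): no bracket -> illegal
(5,1): flips 3 -> legal
(5,2): flips 4 -> legal
(6,2): no bracket -> illegal
(6,3): no bracket -> illegal
(6,4): no bracket -> illegal
B mobility = 7
-- W to move --
(0,0): flips 2 -> legal
(0,1): no bracket -> illegal
(0,2): no bracket -> illegal
(0,3): no bracket -> illegal
(0,4): flips 1 -> legal
(0,5): flips 2 -> legal
(0,6): flips 1 -> legal
(0,7): flips 3 -> legal
(1,0): no bracket -> illegal
(1,2): flips 1 -> legal
(1,3): no bracket -> illegal
(1,7): no bracket -> illegal
(2,0): no bracket -> illegal
(2,1): no bracket -> illegal
(2,3): no bracket -> illegal
(2,6): flips 1 -> legal
(2,7): no bracket -> illegal
(3,1): no bracket -> illegal
(3,6): no bracket -> illegal
(4,5): no bracket -> illegal
(4,6): no bracket -> illegal
(4,7): no bracket -> illegal
(5,7): flips 3 -> legal
(6,3): no bracket -> illegal
(6,4): flips 1 -> legal
(6,5): flips 1 -> legal
(6,6): flips 1 -> legal
(6,7): no bracket -> illegal
W mobility = 11

Answer: B=7 W=11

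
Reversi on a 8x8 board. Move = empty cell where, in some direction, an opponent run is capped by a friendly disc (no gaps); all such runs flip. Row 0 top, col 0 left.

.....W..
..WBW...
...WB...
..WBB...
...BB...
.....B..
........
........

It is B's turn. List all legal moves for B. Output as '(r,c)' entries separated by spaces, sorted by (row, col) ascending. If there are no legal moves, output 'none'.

(0,1): flips 2 -> legal
(0,2): no bracket -> illegal
(0,3): no bracket -> illegal
(0,4): flips 1 -> legal
(0,6): no bracket -> illegal
(1,1): flips 1 -> legal
(1,5): flips 1 -> legal
(1,6): no bracket -> illegal
(2,1): flips 1 -> legal
(2,2): flips 1 -> legal
(2,5): no bracket -> illegal
(3,1): flips 1 -> legal
(4,1): no bracket -> illegal
(4,2): no bracket -> illegal

Answer: (0,1) (0,4) (1,1) (1,5) (2,1) (2,2) (3,1)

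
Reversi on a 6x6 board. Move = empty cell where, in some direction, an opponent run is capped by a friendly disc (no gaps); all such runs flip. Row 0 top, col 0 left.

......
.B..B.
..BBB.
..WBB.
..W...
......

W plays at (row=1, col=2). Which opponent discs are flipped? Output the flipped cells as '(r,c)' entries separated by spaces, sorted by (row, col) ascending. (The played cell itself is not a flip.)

Answer: (2,2)

Derivation:
Dir NW: first cell '.' (not opp) -> no flip
Dir N: first cell '.' (not opp) -> no flip
Dir NE: first cell '.' (not opp) -> no flip
Dir W: opp run (1,1), next='.' -> no flip
Dir E: first cell '.' (not opp) -> no flip
Dir SW: first cell '.' (not opp) -> no flip
Dir S: opp run (2,2) capped by W -> flip
Dir SE: opp run (2,3) (3,4), next='.' -> no flip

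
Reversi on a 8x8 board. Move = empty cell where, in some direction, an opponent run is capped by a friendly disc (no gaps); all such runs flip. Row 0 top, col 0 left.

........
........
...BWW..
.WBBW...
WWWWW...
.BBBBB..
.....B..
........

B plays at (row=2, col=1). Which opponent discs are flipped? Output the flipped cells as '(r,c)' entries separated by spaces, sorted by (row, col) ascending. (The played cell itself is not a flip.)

Dir NW: first cell '.' (not opp) -> no flip
Dir N: first cell '.' (not opp) -> no flip
Dir NE: first cell '.' (not opp) -> no flip
Dir W: first cell '.' (not opp) -> no flip
Dir E: first cell '.' (not opp) -> no flip
Dir SW: first cell '.' (not opp) -> no flip
Dir S: opp run (3,1) (4,1) capped by B -> flip
Dir SE: first cell 'B' (not opp) -> no flip

Answer: (3,1) (4,1)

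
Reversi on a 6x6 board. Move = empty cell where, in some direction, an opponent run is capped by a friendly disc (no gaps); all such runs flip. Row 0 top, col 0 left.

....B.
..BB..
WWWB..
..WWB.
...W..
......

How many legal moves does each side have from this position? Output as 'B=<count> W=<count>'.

Answer: B=6 W=6

Derivation:
-- B to move --
(1,0): no bracket -> illegal
(1,1): no bracket -> illegal
(2,4): no bracket -> illegal
(3,0): flips 1 -> legal
(3,1): flips 3 -> legal
(4,1): flips 1 -> legal
(4,2): flips 2 -> legal
(4,4): no bracket -> illegal
(5,2): flips 1 -> legal
(5,3): flips 2 -> legal
(5,4): no bracket -> illegal
B mobility = 6
-- W to move --
(0,1): no bracket -> illegal
(0,2): flips 1 -> legal
(0,3): flips 3 -> legal
(0,5): no bracket -> illegal
(1,1): no bracket -> illegal
(1,4): flips 1 -> legal
(1,5): no bracket -> illegal
(2,4): flips 1 -> legal
(2,5): flips 1 -> legal
(3,5): flips 1 -> legal
(4,4): no bracket -> illegal
(4,5): no bracket -> illegal
W mobility = 6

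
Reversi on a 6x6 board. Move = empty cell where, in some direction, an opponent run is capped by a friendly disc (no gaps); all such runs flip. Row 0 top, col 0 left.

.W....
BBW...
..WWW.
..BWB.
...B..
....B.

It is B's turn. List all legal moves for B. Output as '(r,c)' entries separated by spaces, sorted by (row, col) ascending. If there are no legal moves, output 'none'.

Answer: (0,2) (1,3) (1,4) (4,4)

Derivation:
(0,0): no bracket -> illegal
(0,2): flips 2 -> legal
(0,3): no bracket -> illegal
(1,3): flips 3 -> legal
(1,4): flips 2 -> legal
(1,5): no bracket -> illegal
(2,1): no bracket -> illegal
(2,5): no bracket -> illegal
(3,1): no bracket -> illegal
(3,5): no bracket -> illegal
(4,2): no bracket -> illegal
(4,4): flips 2 -> legal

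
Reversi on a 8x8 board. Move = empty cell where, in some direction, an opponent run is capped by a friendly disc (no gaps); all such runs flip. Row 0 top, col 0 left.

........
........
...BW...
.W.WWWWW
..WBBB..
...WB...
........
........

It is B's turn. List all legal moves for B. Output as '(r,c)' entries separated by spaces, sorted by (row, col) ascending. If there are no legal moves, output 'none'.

(1,3): no bracket -> illegal
(1,4): flips 2 -> legal
(1,5): no bracket -> illegal
(2,0): no bracket -> illegal
(2,1): no bracket -> illegal
(2,2): flips 1 -> legal
(2,5): flips 3 -> legal
(2,6): flips 1 -> legal
(2,7): flips 1 -> legal
(3,0): no bracket -> illegal
(3,2): no bracket -> illegal
(4,0): no bracket -> illegal
(4,1): flips 1 -> legal
(4,6): no bracket -> illegal
(4,7): no bracket -> illegal
(5,1): no bracket -> illegal
(5,2): flips 1 -> legal
(6,2): flips 1 -> legal
(6,3): flips 1 -> legal
(6,4): no bracket -> illegal

Answer: (1,4) (2,2) (2,5) (2,6) (2,7) (4,1) (5,2) (6,2) (6,3)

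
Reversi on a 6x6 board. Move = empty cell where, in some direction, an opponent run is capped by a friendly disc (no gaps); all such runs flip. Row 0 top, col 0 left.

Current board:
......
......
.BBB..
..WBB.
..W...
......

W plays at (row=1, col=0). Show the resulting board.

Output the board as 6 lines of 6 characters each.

Place W at (1,0); scan 8 dirs for brackets.
Dir NW: edge -> no flip
Dir N: first cell '.' (not opp) -> no flip
Dir NE: first cell '.' (not opp) -> no flip
Dir W: edge -> no flip
Dir E: first cell '.' (not opp) -> no flip
Dir SW: edge -> no flip
Dir S: first cell '.' (not opp) -> no flip
Dir SE: opp run (2,1) capped by W -> flip
All flips: (2,1)

Answer: ......
W.....
.WBB..
..WBB.
..W...
......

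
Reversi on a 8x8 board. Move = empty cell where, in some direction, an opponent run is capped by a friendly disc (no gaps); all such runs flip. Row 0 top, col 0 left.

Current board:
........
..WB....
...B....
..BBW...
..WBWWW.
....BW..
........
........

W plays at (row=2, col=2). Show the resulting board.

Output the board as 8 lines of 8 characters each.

Answer: ........
..WB....
..WB....
..WWW...
..WBWWW.
....BW..
........
........

Derivation:
Place W at (2,2); scan 8 dirs for brackets.
Dir NW: first cell '.' (not opp) -> no flip
Dir N: first cell 'W' (not opp) -> no flip
Dir NE: opp run (1,3), next='.' -> no flip
Dir W: first cell '.' (not opp) -> no flip
Dir E: opp run (2,3), next='.' -> no flip
Dir SW: first cell '.' (not opp) -> no flip
Dir S: opp run (3,2) capped by W -> flip
Dir SE: opp run (3,3) capped by W -> flip
All flips: (3,2) (3,3)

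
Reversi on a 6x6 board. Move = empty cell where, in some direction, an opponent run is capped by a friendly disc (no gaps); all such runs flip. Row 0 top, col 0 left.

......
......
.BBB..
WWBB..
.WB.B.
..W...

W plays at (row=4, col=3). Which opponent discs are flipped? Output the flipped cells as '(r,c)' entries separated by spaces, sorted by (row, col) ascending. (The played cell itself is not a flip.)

Answer: (4,2)

Derivation:
Dir NW: opp run (3,2) (2,1), next='.' -> no flip
Dir N: opp run (3,3) (2,3), next='.' -> no flip
Dir NE: first cell '.' (not opp) -> no flip
Dir W: opp run (4,2) capped by W -> flip
Dir E: opp run (4,4), next='.' -> no flip
Dir SW: first cell 'W' (not opp) -> no flip
Dir S: first cell '.' (not opp) -> no flip
Dir SE: first cell '.' (not opp) -> no flip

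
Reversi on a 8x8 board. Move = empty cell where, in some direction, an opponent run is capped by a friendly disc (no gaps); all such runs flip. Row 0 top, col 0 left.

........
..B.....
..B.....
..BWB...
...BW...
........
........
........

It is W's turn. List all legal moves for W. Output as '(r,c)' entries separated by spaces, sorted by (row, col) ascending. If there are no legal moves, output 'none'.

Answer: (1,1) (2,4) (3,1) (3,5) (4,2) (5,3)

Derivation:
(0,1): no bracket -> illegal
(0,2): no bracket -> illegal
(0,3): no bracket -> illegal
(1,1): flips 1 -> legal
(1,3): no bracket -> illegal
(2,1): no bracket -> illegal
(2,3): no bracket -> illegal
(2,4): flips 1 -> legal
(2,5): no bracket -> illegal
(3,1): flips 1 -> legal
(3,5): flips 1 -> legal
(4,1): no bracket -> illegal
(4,2): flips 1 -> legal
(4,5): no bracket -> illegal
(5,2): no bracket -> illegal
(5,3): flips 1 -> legal
(5,4): no bracket -> illegal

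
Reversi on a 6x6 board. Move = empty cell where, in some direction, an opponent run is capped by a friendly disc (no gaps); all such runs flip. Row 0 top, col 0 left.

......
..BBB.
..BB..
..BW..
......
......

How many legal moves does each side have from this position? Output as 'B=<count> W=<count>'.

Answer: B=3 W=3

Derivation:
-- B to move --
(2,4): no bracket -> illegal
(3,4): flips 1 -> legal
(4,2): no bracket -> illegal
(4,3): flips 1 -> legal
(4,4): flips 1 -> legal
B mobility = 3
-- W to move --
(0,1): no bracket -> illegal
(0,2): no bracket -> illegal
(0,3): flips 2 -> legal
(0,4): no bracket -> illegal
(0,5): no bracket -> illegal
(1,1): flips 1 -> legal
(1,5): no bracket -> illegal
(2,1): no bracket -> illegal
(2,4): no bracket -> illegal
(2,5): no bracket -> illegal
(3,1): flips 1 -> legal
(3,4): no bracket -> illegal
(4,1): no bracket -> illegal
(4,2): no bracket -> illegal
(4,3): no bracket -> illegal
W mobility = 3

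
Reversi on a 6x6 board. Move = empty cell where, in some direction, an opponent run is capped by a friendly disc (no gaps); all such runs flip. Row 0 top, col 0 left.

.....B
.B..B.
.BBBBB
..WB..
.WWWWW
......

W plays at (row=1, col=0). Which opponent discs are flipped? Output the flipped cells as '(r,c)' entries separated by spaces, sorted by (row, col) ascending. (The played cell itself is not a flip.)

Answer: (2,1)

Derivation:
Dir NW: edge -> no flip
Dir N: first cell '.' (not opp) -> no flip
Dir NE: first cell '.' (not opp) -> no flip
Dir W: edge -> no flip
Dir E: opp run (1,1), next='.' -> no flip
Dir SW: edge -> no flip
Dir S: first cell '.' (not opp) -> no flip
Dir SE: opp run (2,1) capped by W -> flip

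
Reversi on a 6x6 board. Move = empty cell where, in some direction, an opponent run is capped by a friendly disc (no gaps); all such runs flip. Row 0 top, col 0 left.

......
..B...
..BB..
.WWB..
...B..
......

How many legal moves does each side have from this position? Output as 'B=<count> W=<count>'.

-- B to move --
(2,0): no bracket -> illegal
(2,1): flips 1 -> legal
(3,0): flips 2 -> legal
(4,0): flips 1 -> legal
(4,1): flips 1 -> legal
(4,2): flips 1 -> legal
B mobility = 5
-- W to move --
(0,1): no bracket -> illegal
(0,2): flips 2 -> legal
(0,3): no bracket -> illegal
(1,1): no bracket -> illegal
(1,3): flips 1 -> legal
(1,4): flips 1 -> legal
(2,1): no bracket -> illegal
(2,4): no bracket -> illegal
(3,4): flips 1 -> legal
(4,2): no bracket -> illegal
(4,4): no bracket -> illegal
(5,2): no bracket -> illegal
(5,3): no bracket -> illegal
(5,4): flips 1 -> legal
W mobility = 5

Answer: B=5 W=5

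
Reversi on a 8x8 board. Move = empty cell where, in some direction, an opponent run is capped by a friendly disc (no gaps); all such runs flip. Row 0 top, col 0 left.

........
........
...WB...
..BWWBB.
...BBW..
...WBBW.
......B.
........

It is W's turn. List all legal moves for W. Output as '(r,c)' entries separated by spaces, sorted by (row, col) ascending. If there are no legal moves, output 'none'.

(1,3): no bracket -> illegal
(1,4): flips 1 -> legal
(1,5): flips 1 -> legal
(2,1): no bracket -> illegal
(2,2): no bracket -> illegal
(2,5): flips 2 -> legal
(2,6): flips 2 -> legal
(2,7): flips 1 -> legal
(3,1): flips 1 -> legal
(3,7): flips 2 -> legal
(4,1): flips 1 -> legal
(4,2): flips 2 -> legal
(4,6): no bracket -> illegal
(4,7): no bracket -> illegal
(5,2): flips 1 -> legal
(5,7): no bracket -> illegal
(6,3): flips 1 -> legal
(6,4): flips 2 -> legal
(6,5): flips 1 -> legal
(6,7): no bracket -> illegal
(7,5): no bracket -> illegal
(7,6): flips 1 -> legal
(7,7): flips 3 -> legal

Answer: (1,4) (1,5) (2,5) (2,6) (2,7) (3,1) (3,7) (4,1) (4,2) (5,2) (6,3) (6,4) (6,5) (7,6) (7,7)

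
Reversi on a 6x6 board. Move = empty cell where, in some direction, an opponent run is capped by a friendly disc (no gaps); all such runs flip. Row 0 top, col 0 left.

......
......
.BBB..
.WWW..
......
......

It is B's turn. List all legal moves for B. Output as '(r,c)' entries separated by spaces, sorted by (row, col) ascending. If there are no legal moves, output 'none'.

(2,0): no bracket -> illegal
(2,4): no bracket -> illegal
(3,0): no bracket -> illegal
(3,4): no bracket -> illegal
(4,0): flips 1 -> legal
(4,1): flips 2 -> legal
(4,2): flips 1 -> legal
(4,3): flips 2 -> legal
(4,4): flips 1 -> legal

Answer: (4,0) (4,1) (4,2) (4,3) (4,4)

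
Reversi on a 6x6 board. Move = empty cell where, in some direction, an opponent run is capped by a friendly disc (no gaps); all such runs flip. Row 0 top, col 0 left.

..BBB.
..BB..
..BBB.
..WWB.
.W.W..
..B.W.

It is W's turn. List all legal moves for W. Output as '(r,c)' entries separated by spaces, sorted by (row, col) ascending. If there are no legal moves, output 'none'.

Answer: (1,1) (1,4) (1,5) (2,5) (3,5)

Derivation:
(0,1): no bracket -> illegal
(0,5): no bracket -> illegal
(1,1): flips 1 -> legal
(1,4): flips 1 -> legal
(1,5): flips 1 -> legal
(2,1): no bracket -> illegal
(2,5): flips 1 -> legal
(3,1): no bracket -> illegal
(3,5): flips 1 -> legal
(4,2): no bracket -> illegal
(4,4): no bracket -> illegal
(4,5): no bracket -> illegal
(5,1): no bracket -> illegal
(5,3): no bracket -> illegal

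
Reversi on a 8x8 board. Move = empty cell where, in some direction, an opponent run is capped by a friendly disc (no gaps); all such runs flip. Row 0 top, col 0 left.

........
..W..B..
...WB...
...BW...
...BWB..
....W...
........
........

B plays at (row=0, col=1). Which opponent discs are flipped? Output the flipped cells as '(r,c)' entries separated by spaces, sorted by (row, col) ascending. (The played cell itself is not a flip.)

Answer: (1,2) (2,3) (3,4)

Derivation:
Dir NW: edge -> no flip
Dir N: edge -> no flip
Dir NE: edge -> no flip
Dir W: first cell '.' (not opp) -> no flip
Dir E: first cell '.' (not opp) -> no flip
Dir SW: first cell '.' (not opp) -> no flip
Dir S: first cell '.' (not opp) -> no flip
Dir SE: opp run (1,2) (2,3) (3,4) capped by B -> flip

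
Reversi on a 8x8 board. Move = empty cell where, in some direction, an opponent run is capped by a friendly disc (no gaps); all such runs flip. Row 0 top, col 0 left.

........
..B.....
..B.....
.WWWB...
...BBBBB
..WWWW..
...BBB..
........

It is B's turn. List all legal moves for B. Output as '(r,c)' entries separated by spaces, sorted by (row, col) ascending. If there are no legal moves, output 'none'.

(2,0): no bracket -> illegal
(2,1): flips 1 -> legal
(2,3): flips 1 -> legal
(2,4): no bracket -> illegal
(3,0): flips 3 -> legal
(4,0): flips 1 -> legal
(4,1): flips 1 -> legal
(4,2): flips 2 -> legal
(5,1): no bracket -> illegal
(5,6): no bracket -> illegal
(6,1): flips 1 -> legal
(6,2): flips 1 -> legal
(6,6): flips 1 -> legal

Answer: (2,1) (2,3) (3,0) (4,0) (4,1) (4,2) (6,1) (6,2) (6,6)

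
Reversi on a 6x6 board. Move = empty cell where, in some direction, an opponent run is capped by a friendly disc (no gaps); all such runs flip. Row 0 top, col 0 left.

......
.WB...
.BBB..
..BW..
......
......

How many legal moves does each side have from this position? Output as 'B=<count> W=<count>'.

Answer: B=6 W=2

Derivation:
-- B to move --
(0,0): flips 1 -> legal
(0,1): flips 1 -> legal
(0,2): no bracket -> illegal
(1,0): flips 1 -> legal
(2,0): no bracket -> illegal
(2,4): no bracket -> illegal
(3,4): flips 1 -> legal
(4,2): no bracket -> illegal
(4,3): flips 1 -> legal
(4,4): flips 1 -> legal
B mobility = 6
-- W to move --
(0,1): no bracket -> illegal
(0,2): no bracket -> illegal
(0,3): no bracket -> illegal
(1,0): no bracket -> illegal
(1,3): flips 2 -> legal
(1,4): no bracket -> illegal
(2,0): no bracket -> illegal
(2,4): no bracket -> illegal
(3,0): no bracket -> illegal
(3,1): flips 2 -> legal
(3,4): no bracket -> illegal
(4,1): no bracket -> illegal
(4,2): no bracket -> illegal
(4,3): no bracket -> illegal
W mobility = 2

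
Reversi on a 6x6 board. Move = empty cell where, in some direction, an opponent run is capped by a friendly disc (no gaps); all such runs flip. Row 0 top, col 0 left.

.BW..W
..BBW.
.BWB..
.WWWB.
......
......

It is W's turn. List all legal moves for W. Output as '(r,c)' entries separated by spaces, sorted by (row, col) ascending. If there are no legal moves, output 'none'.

Answer: (0,0) (0,3) (0,4) (1,0) (1,1) (2,0) (2,4) (3,5)

Derivation:
(0,0): flips 1 -> legal
(0,3): flips 2 -> legal
(0,4): flips 1 -> legal
(1,0): flips 1 -> legal
(1,1): flips 3 -> legal
(2,0): flips 1 -> legal
(2,4): flips 2 -> legal
(2,5): no bracket -> illegal
(3,0): no bracket -> illegal
(3,5): flips 1 -> legal
(4,3): no bracket -> illegal
(4,4): no bracket -> illegal
(4,5): no bracket -> illegal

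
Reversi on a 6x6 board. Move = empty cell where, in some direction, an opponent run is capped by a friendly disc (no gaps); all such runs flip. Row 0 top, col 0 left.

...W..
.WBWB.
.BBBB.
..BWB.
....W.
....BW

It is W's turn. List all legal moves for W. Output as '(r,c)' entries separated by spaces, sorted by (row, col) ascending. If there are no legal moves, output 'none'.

(0,1): no bracket -> illegal
(0,2): no bracket -> illegal
(0,4): flips 3 -> legal
(0,5): no bracket -> illegal
(1,0): no bracket -> illegal
(1,5): flips 2 -> legal
(2,0): no bracket -> illegal
(2,5): flips 1 -> legal
(3,0): flips 2 -> legal
(3,1): flips 3 -> legal
(3,5): flips 2 -> legal
(4,1): no bracket -> illegal
(4,2): no bracket -> illegal
(4,3): no bracket -> illegal
(4,5): no bracket -> illegal
(5,3): flips 1 -> legal

Answer: (0,4) (1,5) (2,5) (3,0) (3,1) (3,5) (5,3)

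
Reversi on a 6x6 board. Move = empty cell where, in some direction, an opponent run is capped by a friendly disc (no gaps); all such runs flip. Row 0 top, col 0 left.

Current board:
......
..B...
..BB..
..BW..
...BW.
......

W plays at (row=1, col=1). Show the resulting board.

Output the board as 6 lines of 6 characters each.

Place W at (1,1); scan 8 dirs for brackets.
Dir NW: first cell '.' (not opp) -> no flip
Dir N: first cell '.' (not opp) -> no flip
Dir NE: first cell '.' (not opp) -> no flip
Dir W: first cell '.' (not opp) -> no flip
Dir E: opp run (1,2), next='.' -> no flip
Dir SW: first cell '.' (not opp) -> no flip
Dir S: first cell '.' (not opp) -> no flip
Dir SE: opp run (2,2) capped by W -> flip
All flips: (2,2)

Answer: ......
.WB...
..WB..
..BW..
...BW.
......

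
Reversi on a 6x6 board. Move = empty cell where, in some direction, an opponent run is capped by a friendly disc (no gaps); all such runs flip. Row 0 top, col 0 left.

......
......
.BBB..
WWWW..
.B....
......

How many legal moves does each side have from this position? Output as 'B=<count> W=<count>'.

-- B to move --
(2,0): no bracket -> illegal
(2,4): no bracket -> illegal
(3,4): no bracket -> illegal
(4,0): flips 1 -> legal
(4,2): flips 1 -> legal
(4,3): flips 2 -> legal
(4,4): flips 1 -> legal
B mobility = 4
-- W to move --
(1,0): flips 1 -> legal
(1,1): flips 2 -> legal
(1,2): flips 2 -> legal
(1,3): flips 2 -> legal
(1,4): flips 1 -> legal
(2,0): no bracket -> illegal
(2,4): no bracket -> illegal
(3,4): no bracket -> illegal
(4,0): no bracket -> illegal
(4,2): no bracket -> illegal
(5,0): flips 1 -> legal
(5,1): flips 1 -> legal
(5,2): flips 1 -> legal
W mobility = 8

Answer: B=4 W=8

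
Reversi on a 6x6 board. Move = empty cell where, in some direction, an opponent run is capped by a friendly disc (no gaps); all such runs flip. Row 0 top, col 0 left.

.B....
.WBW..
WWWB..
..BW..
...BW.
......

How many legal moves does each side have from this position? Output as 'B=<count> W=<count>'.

Answer: B=7 W=7

Derivation:
-- B to move --
(0,0): no bracket -> illegal
(0,2): no bracket -> illegal
(0,3): flips 1 -> legal
(0,4): no bracket -> illegal
(1,0): flips 2 -> legal
(1,4): flips 1 -> legal
(2,4): no bracket -> illegal
(3,0): flips 1 -> legal
(3,1): flips 2 -> legal
(3,4): flips 1 -> legal
(3,5): no bracket -> illegal
(4,2): no bracket -> illegal
(4,5): flips 1 -> legal
(5,3): no bracket -> illegal
(5,4): no bracket -> illegal
(5,5): no bracket -> illegal
B mobility = 7
-- W to move --
(0,0): no bracket -> illegal
(0,2): flips 1 -> legal
(0,3): flips 1 -> legal
(1,0): no bracket -> illegal
(1,4): no bracket -> illegal
(2,4): flips 1 -> legal
(3,1): flips 1 -> legal
(3,4): no bracket -> illegal
(4,1): no bracket -> illegal
(4,2): flips 2 -> legal
(5,2): no bracket -> illegal
(5,3): flips 1 -> legal
(5,4): flips 2 -> legal
W mobility = 7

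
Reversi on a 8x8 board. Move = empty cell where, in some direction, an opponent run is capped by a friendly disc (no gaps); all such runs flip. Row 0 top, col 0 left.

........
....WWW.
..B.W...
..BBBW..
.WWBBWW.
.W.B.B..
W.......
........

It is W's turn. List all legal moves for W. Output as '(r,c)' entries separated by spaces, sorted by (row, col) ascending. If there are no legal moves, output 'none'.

(1,1): no bracket -> illegal
(1,2): flips 2 -> legal
(1,3): no bracket -> illegal
(2,1): no bracket -> illegal
(2,3): flips 2 -> legal
(2,5): no bracket -> illegal
(3,1): flips 3 -> legal
(5,2): no bracket -> illegal
(5,4): flips 2 -> legal
(5,6): no bracket -> illegal
(6,2): flips 2 -> legal
(6,3): no bracket -> illegal
(6,4): flips 2 -> legal
(6,5): flips 1 -> legal
(6,6): no bracket -> illegal

Answer: (1,2) (2,3) (3,1) (5,4) (6,2) (6,4) (6,5)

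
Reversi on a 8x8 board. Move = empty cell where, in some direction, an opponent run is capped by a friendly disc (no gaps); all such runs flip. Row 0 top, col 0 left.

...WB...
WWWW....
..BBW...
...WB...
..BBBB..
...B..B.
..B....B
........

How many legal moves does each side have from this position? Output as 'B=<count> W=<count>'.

Answer: B=7 W=9

Derivation:
-- B to move --
(0,0): flips 1 -> legal
(0,1): flips 1 -> legal
(0,2): flips 2 -> legal
(1,4): flips 1 -> legal
(1,5): flips 2 -> legal
(2,0): no bracket -> illegal
(2,1): no bracket -> illegal
(2,5): flips 1 -> legal
(3,2): flips 1 -> legal
(3,5): no bracket -> illegal
B mobility = 7
-- W to move --
(0,5): flips 1 -> legal
(1,4): no bracket -> illegal
(1,5): no bracket -> illegal
(2,1): flips 2 -> legal
(2,5): no bracket -> illegal
(3,1): flips 1 -> legal
(3,2): flips 1 -> legal
(3,5): flips 1 -> legal
(3,6): no bracket -> illegal
(4,1): no bracket -> illegal
(4,6): no bracket -> illegal
(4,7): no bracket -> illegal
(5,1): flips 1 -> legal
(5,2): no bracket -> illegal
(5,4): flips 2 -> legal
(5,5): flips 1 -> legal
(5,7): no bracket -> illegal
(6,1): no bracket -> illegal
(6,3): flips 2 -> legal
(6,4): no bracket -> illegal
(6,5): no bracket -> illegal
(6,6): no bracket -> illegal
(7,1): no bracket -> illegal
(7,2): no bracket -> illegal
(7,3): no bracket -> illegal
(7,6): no bracket -> illegal
(7,7): no bracket -> illegal
W mobility = 9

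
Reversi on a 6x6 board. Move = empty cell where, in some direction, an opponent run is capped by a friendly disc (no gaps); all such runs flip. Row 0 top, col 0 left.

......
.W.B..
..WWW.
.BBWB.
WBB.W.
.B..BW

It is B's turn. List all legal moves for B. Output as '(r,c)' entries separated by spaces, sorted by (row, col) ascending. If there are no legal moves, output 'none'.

(0,0): no bracket -> illegal
(0,1): no bracket -> illegal
(0,2): no bracket -> illegal
(1,0): no bracket -> illegal
(1,2): flips 2 -> legal
(1,4): flips 2 -> legal
(1,5): flips 2 -> legal
(2,0): no bracket -> illegal
(2,1): no bracket -> illegal
(2,5): no bracket -> illegal
(3,0): no bracket -> illegal
(3,5): flips 1 -> legal
(4,3): flips 2 -> legal
(4,5): no bracket -> illegal
(5,0): no bracket -> illegal
(5,3): no bracket -> illegal

Answer: (1,2) (1,4) (1,5) (3,5) (4,3)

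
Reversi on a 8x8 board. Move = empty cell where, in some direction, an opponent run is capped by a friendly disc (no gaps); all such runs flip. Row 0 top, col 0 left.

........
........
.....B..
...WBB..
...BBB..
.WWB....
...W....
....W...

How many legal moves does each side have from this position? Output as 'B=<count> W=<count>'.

-- B to move --
(2,2): flips 1 -> legal
(2,3): flips 1 -> legal
(2,4): no bracket -> illegal
(3,2): flips 1 -> legal
(4,0): no bracket -> illegal
(4,1): no bracket -> illegal
(4,2): no bracket -> illegal
(5,0): flips 2 -> legal
(5,4): no bracket -> illegal
(6,0): no bracket -> illegal
(6,1): flips 1 -> legal
(6,2): no bracket -> illegal
(6,4): no bracket -> illegal
(6,5): no bracket -> illegal
(7,2): no bracket -> illegal
(7,3): flips 1 -> legal
(7,5): no bracket -> illegal
B mobility = 6
-- W to move --
(1,4): no bracket -> illegal
(1,5): no bracket -> illegal
(1,6): flips 3 -> legal
(2,3): no bracket -> illegal
(2,4): no bracket -> illegal
(2,6): no bracket -> illegal
(3,2): no bracket -> illegal
(3,6): flips 2 -> legal
(4,2): no bracket -> illegal
(4,6): no bracket -> illegal
(5,4): flips 1 -> legal
(5,5): flips 1 -> legal
(5,6): no bracket -> illegal
(6,2): no bracket -> illegal
(6,4): no bracket -> illegal
W mobility = 4

Answer: B=6 W=4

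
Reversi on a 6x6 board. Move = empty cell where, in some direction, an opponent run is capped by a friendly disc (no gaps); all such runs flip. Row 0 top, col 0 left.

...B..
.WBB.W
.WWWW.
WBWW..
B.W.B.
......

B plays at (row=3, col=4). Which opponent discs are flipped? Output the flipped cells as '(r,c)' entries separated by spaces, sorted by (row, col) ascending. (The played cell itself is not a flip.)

Dir NW: opp run (2,3) capped by B -> flip
Dir N: opp run (2,4), next='.' -> no flip
Dir NE: first cell '.' (not opp) -> no flip
Dir W: opp run (3,3) (3,2) capped by B -> flip
Dir E: first cell '.' (not opp) -> no flip
Dir SW: first cell '.' (not opp) -> no flip
Dir S: first cell 'B' (not opp) -> no flip
Dir SE: first cell '.' (not opp) -> no flip

Answer: (2,3) (3,2) (3,3)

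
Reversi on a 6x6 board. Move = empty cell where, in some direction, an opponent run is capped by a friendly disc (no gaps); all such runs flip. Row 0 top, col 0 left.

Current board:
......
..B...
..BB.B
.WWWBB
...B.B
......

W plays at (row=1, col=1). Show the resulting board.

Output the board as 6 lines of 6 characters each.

Place W at (1,1); scan 8 dirs for brackets.
Dir NW: first cell '.' (not opp) -> no flip
Dir N: first cell '.' (not opp) -> no flip
Dir NE: first cell '.' (not opp) -> no flip
Dir W: first cell '.' (not opp) -> no flip
Dir E: opp run (1,2), next='.' -> no flip
Dir SW: first cell '.' (not opp) -> no flip
Dir S: first cell '.' (not opp) -> no flip
Dir SE: opp run (2,2) capped by W -> flip
All flips: (2,2)

Answer: ......
.WB...
..WB.B
.WWWBB
...B.B
......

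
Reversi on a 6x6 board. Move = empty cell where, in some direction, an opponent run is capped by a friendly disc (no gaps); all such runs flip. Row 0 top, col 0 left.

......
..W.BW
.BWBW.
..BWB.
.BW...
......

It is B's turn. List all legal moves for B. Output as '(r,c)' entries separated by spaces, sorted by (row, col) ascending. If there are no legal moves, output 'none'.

(0,1): flips 1 -> legal
(0,2): flips 2 -> legal
(0,3): flips 1 -> legal
(0,4): no bracket -> illegal
(0,5): no bracket -> illegal
(1,1): no bracket -> illegal
(1,3): no bracket -> illegal
(2,5): flips 1 -> legal
(3,1): no bracket -> illegal
(3,5): no bracket -> illegal
(4,3): flips 2 -> legal
(4,4): no bracket -> illegal
(5,1): no bracket -> illegal
(5,2): flips 1 -> legal
(5,3): no bracket -> illegal

Answer: (0,1) (0,2) (0,3) (2,5) (4,3) (5,2)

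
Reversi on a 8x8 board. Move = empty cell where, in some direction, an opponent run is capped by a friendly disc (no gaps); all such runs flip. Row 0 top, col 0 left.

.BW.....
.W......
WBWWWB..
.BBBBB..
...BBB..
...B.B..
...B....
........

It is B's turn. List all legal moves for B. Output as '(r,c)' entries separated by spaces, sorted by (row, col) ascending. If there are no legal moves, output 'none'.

Answer: (0,0) (0,3) (1,2) (1,3) (1,4) (1,5)

Derivation:
(0,0): flips 2 -> legal
(0,3): flips 1 -> legal
(1,0): no bracket -> illegal
(1,2): flips 2 -> legal
(1,3): flips 3 -> legal
(1,4): flips 2 -> legal
(1,5): flips 1 -> legal
(3,0): no bracket -> illegal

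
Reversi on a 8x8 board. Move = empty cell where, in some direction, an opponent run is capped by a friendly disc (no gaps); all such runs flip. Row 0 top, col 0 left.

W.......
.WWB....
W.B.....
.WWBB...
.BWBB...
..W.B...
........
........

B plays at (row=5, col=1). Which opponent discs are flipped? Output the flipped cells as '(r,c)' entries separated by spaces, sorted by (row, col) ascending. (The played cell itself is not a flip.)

Answer: (4,2)

Derivation:
Dir NW: first cell '.' (not opp) -> no flip
Dir N: first cell 'B' (not opp) -> no flip
Dir NE: opp run (4,2) capped by B -> flip
Dir W: first cell '.' (not opp) -> no flip
Dir E: opp run (5,2), next='.' -> no flip
Dir SW: first cell '.' (not opp) -> no flip
Dir S: first cell '.' (not opp) -> no flip
Dir SE: first cell '.' (not opp) -> no flip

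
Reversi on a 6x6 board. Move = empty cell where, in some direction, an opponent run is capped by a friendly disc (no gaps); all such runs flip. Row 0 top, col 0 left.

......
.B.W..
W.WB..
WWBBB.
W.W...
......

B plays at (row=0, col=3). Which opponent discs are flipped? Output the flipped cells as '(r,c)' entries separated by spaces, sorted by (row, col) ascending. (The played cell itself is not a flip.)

Dir NW: edge -> no flip
Dir N: edge -> no flip
Dir NE: edge -> no flip
Dir W: first cell '.' (not opp) -> no flip
Dir E: first cell '.' (not opp) -> no flip
Dir SW: first cell '.' (not opp) -> no flip
Dir S: opp run (1,3) capped by B -> flip
Dir SE: first cell '.' (not opp) -> no flip

Answer: (1,3)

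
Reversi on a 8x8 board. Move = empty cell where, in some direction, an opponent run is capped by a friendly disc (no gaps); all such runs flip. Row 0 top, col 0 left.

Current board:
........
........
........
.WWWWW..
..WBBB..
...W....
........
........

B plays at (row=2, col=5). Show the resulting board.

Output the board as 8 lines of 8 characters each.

Place B at (2,5); scan 8 dirs for brackets.
Dir NW: first cell '.' (not opp) -> no flip
Dir N: first cell '.' (not opp) -> no flip
Dir NE: first cell '.' (not opp) -> no flip
Dir W: first cell '.' (not opp) -> no flip
Dir E: first cell '.' (not opp) -> no flip
Dir SW: opp run (3,4) capped by B -> flip
Dir S: opp run (3,5) capped by B -> flip
Dir SE: first cell '.' (not opp) -> no flip
All flips: (3,4) (3,5)

Answer: ........
........
.....B..
.WWWBB..
..WBBB..
...W....
........
........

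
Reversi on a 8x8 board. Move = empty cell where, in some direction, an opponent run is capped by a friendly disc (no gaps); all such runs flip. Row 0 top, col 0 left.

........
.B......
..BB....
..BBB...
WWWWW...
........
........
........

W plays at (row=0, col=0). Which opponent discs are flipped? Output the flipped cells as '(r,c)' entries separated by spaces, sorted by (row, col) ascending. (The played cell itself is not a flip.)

Answer: (1,1) (2,2) (3,3)

Derivation:
Dir NW: edge -> no flip
Dir N: edge -> no flip
Dir NE: edge -> no flip
Dir W: edge -> no flip
Dir E: first cell '.' (not opp) -> no flip
Dir SW: edge -> no flip
Dir S: first cell '.' (not opp) -> no flip
Dir SE: opp run (1,1) (2,2) (3,3) capped by W -> flip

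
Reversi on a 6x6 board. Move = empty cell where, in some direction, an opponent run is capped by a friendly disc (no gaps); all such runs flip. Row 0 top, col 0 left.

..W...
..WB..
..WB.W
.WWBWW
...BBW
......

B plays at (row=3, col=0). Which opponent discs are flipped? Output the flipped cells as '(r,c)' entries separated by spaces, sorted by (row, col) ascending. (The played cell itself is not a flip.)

Dir NW: edge -> no flip
Dir N: first cell '.' (not opp) -> no flip
Dir NE: first cell '.' (not opp) -> no flip
Dir W: edge -> no flip
Dir E: opp run (3,1) (3,2) capped by B -> flip
Dir SW: edge -> no flip
Dir S: first cell '.' (not opp) -> no flip
Dir SE: first cell '.' (not opp) -> no flip

Answer: (3,1) (3,2)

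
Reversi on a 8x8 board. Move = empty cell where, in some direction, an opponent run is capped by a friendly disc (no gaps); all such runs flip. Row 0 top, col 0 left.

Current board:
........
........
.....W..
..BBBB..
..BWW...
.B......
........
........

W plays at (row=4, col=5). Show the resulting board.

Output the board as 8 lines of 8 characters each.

Place W at (4,5); scan 8 dirs for brackets.
Dir NW: opp run (3,4), next='.' -> no flip
Dir N: opp run (3,5) capped by W -> flip
Dir NE: first cell '.' (not opp) -> no flip
Dir W: first cell 'W' (not opp) -> no flip
Dir E: first cell '.' (not opp) -> no flip
Dir SW: first cell '.' (not opp) -> no flip
Dir S: first cell '.' (not opp) -> no flip
Dir SE: first cell '.' (not opp) -> no flip
All flips: (3,5)

Answer: ........
........
.....W..
..BBBW..
..BWWW..
.B......
........
........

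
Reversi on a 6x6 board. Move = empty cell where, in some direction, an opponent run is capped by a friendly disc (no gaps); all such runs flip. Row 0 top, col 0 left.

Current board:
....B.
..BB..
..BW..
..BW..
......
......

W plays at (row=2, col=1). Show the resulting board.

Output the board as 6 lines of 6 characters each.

Place W at (2,1); scan 8 dirs for brackets.
Dir NW: first cell '.' (not opp) -> no flip
Dir N: first cell '.' (not opp) -> no flip
Dir NE: opp run (1,2), next='.' -> no flip
Dir W: first cell '.' (not opp) -> no flip
Dir E: opp run (2,2) capped by W -> flip
Dir SW: first cell '.' (not opp) -> no flip
Dir S: first cell '.' (not opp) -> no flip
Dir SE: opp run (3,2), next='.' -> no flip
All flips: (2,2)

Answer: ....B.
..BB..
.WWW..
..BW..
......
......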